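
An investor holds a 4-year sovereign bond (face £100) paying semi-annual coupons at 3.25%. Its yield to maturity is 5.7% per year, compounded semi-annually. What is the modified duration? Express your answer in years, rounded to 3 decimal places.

3.666 years

Periodic yield y = 0.0285. First find Macaulay duration:
  t   CF        PV=CF/(1+0.0285)^t    t·PV
  1        1.625         1.5800         1.5800
  2        1.625         1.5362         3.0724
  3        1.625         1.4936         4.4809
  4        1.625         1.4522         5.8089
  5        1.625         1.4120         7.0600
  6        1.625         1.3729         8.2372
  7        1.625         1.3348         9.3438
  8      101.625        81.1645       649.3161
  Σ                     91.3462       688.8991
P = 91.3462; Macaulay duration = 688.8991 / 91.3462 = 7.54163 half-year periods = 3.77081 years.
Modified duration = D_Mac / (1 + y) = 3.77081 / 1.0285 = 3.66632 years.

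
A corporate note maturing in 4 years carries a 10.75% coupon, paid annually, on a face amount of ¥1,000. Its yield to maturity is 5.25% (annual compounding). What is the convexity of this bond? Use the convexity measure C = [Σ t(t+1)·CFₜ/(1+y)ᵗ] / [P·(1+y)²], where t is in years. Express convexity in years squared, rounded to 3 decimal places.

With y = 0.0525:
  t   CF        PV=CF/(1+0.0525)^t    t·PV        t(t+1)·PV
  1       107.50       102.1378       102.1378         204.2755
  2       107.50        97.0430       194.0860         582.2581
  3       107.50        92.2024       276.6072       1,106.4286
  4     1,107.50       902.5168     3,610.0674      18,050.3369
  Σ                  1,193.9000     4,182.8983      19,943.2991
P = 1,193.9000.
Convexity = Σ t(t+1)·PV / [P·(1+y)²] = 19,943.2991 / (1,193.9000 × 1.107756) = 15.07943.

15.079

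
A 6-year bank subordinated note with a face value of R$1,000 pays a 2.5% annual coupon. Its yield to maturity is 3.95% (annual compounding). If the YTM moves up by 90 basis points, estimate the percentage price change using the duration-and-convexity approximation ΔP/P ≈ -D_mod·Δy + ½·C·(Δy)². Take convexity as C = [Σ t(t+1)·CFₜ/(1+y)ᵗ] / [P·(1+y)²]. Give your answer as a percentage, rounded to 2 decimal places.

With y = 0.0395:
  t   CF        PV=CF/(1+0.0395)^t    t·PV        t(t+1)·PV
  1        25.00        24.0500        24.0500          48.1000
  2        25.00        23.1361        46.2723         138.8169
  3        25.00        22.2570        66.7710         267.0839
  4        25.00        21.4113        85.6450         428.2250
  5        25.00        20.5976       102.9882         617.9293
  6     1,025.00       812.4131     4,874.4784      34,121.3491
  Σ                    923.8651     5,200.2050      35,621.5043
P = 923.8651; D_Mac = 5.62875 yrs; D_mod = 5.41486 yrs; C = 35.68245.
Duration effect: -5.41486 × (+0.009) = -0.048734
Convexity effect: 0.5 × 35.68245 × (0.009)² = +0.0014451
ΔP/P ≈ -0.048734 + 0.0014451 = -0.047289 = -4.7289%.

-4.73%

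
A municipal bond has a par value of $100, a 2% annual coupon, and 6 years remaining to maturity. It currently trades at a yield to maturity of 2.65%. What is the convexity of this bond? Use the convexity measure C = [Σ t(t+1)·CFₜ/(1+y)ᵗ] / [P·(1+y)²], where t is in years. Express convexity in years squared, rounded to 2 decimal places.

37.28

With y = 0.0265:
  t   CF        PV=CF/(1+0.0265)^t    t·PV        t(t+1)·PV
  1         2.00         1.9484         1.9484           3.8967
  2         2.00         1.8981         3.7961          11.3884
  3         2.00         1.8491         5.5472          22.1888
  4         2.00         1.8013         7.2053          36.0267
  5         2.00         1.7548         8.7742          52.6449
  6       102.00        87.1859       523.1156       3,661.8094
  Σ                     96.4376       550.3868       3,787.9550
P = 96.4376.
Convexity = Σ t(t+1)·PV / [P·(1+y)²] = 3,787.9550 / (96.4376 × 1.053702) = 37.27696.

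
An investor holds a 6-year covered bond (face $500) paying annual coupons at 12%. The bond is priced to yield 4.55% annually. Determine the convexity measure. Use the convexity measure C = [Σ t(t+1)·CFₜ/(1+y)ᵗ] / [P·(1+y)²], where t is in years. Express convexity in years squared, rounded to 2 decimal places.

With y = 0.0455:
  t   CF        PV=CF/(1+0.0455)^t    t·PV        t(t+1)·PV
  1        60.00        57.3888        57.3888         114.7776
  2        60.00        54.8913       109.7825         329.3475
  3        60.00        52.5024       157.5072         630.0288
  4        60.00        50.2175       200.8700       1,004.3500
  5        60.00        48.0320       240.1602       1,440.9613
  6       560.00       428.7892     2,572.7350      18,009.1450
  Σ                    691.8212     3,338.4437      21,528.6103
P = 691.8212.
Convexity = Σ t(t+1)·PV / [P·(1+y)²] = 21,528.6103 / (691.8212 × 1.093070) = 28.46912.

28.47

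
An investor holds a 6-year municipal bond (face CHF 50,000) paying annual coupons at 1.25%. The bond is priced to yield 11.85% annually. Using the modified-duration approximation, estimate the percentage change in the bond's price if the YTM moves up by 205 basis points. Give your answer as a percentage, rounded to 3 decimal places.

-10.522%

Periodic yield y = 0.1185. Modified duration first:
  t   CF        PV=CF/(1+0.1185)^t    t·PV
  1       625.00       558.7841       558.7841
  2       625.00       499.5834       999.1669
  3       625.00       446.6548     1,339.9645
  4       625.00       399.3338     1,597.3352
  5       625.00       357.0262     1,785.1309
  6    50,625.00    25,855.2717   155,131.6301
  Σ                 28,116.6540   161,412.0117
P = 28,116.6540; D_Mac = 5.74080 yrs; D_mod = 5.74080/(1+0.1185) = 5.13259 yrs.
ΔP/P ≈ -D_mod · Δy = -5.13259 × (+0.0205) = -0.105218 = -10.5218%.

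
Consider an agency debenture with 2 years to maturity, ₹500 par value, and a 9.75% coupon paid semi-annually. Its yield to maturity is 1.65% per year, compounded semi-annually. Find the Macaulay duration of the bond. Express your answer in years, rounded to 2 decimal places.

1.88 years

Periodic yield y = 0.00825. Discount each cash flow and weight by its period:
  t   CF        PV=CF/(1+0.00825)^t    t·PV
  1       24.375        24.1756        24.1756
  2       24.375        23.9777        47.9555
  3       24.375        23.7815        71.3446
  4      524.375       507.4217     2,029.6869
  Σ                    579.3565     2,173.1625
Price P = Σ PV = 579.3565.
Macaulay duration = Σ(t·PV) / P = 2,173.1625 / 579.3565 = 3.75099 half-year periods.
In years: 3.75099 / 2 = 1.87550 years.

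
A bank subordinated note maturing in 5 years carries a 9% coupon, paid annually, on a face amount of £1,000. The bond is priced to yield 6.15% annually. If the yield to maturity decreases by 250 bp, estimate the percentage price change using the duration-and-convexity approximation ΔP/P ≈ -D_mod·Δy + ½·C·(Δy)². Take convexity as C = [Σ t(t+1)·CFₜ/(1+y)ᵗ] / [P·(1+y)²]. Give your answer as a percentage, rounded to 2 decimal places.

With y = 0.0615:
  t   CF        PV=CF/(1+0.0615)^t    t·PV        t(t+1)·PV
  1        90.00        84.7857        84.7857         169.5714
  2        90.00        79.8735       159.7469         479.2408
  3        90.00        75.2458       225.7375         902.9501
  4        90.00        70.8863       283.5453       1,417.7267
  5     1,090.00       808.7727     4,043.8637      24,263.1822
  Σ                  1,119.5641     4,797.6792      27,232.6712
P = 1,119.5641; D_Mac = 4.28531 yrs; D_mod = 4.03703 yrs; C = 21.58745.
Duration effect: -4.03703 × (-0.025) = +0.100926
Convexity effect: 0.5 × 21.58745 × (-0.025)² = +0.0067461
ΔP/P ≈ +0.100926 + 0.0067461 = +0.107672 = +10.7672%.

+10.77%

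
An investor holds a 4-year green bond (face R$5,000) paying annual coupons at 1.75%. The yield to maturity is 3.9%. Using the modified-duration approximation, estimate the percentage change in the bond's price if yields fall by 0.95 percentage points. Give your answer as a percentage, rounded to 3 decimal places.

+3.560%

Periodic yield y = 0.039. Modified duration first:
  t   CF        PV=CF/(1+0.039)^t    t·PV
  1        87.50        84.2156        84.2156
  2        87.50        81.0545       162.1089
  3        87.50        78.0120       234.0360
  4     5,087.50     4,365.5828    17,462.3313
  Σ                  4,608.8649    17,942.6918
P = 4,608.8649; D_Mac = 3.89308 yrs; D_mod = 3.89308/(1+0.039) = 3.74695 yrs.
ΔP/P ≈ -D_mod · Δy = -3.74695 × (-0.0095) = +0.035596 = +3.5596%.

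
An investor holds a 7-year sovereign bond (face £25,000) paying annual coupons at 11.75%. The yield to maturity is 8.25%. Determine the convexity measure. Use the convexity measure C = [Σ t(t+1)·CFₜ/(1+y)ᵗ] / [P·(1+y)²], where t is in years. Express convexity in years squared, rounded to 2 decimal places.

With y = 0.0825:
  t   CF        PV=CF/(1+0.0825)^t    t·PV        t(t+1)·PV
  1     2,937.50     2,713.6259     2,713.6259       5,427.2517
  2     2,937.50     2,506.8137     5,013.6275      15,040.8824
  3     2,937.50     2,315.7633     6,947.2898      27,789.1592
  4     2,937.50     2,139.2732     8,557.0929      42,785.4645
  5     2,937.50     1,976.2339     9,881.1696      59,287.0177
  6     2,937.50     1,825.6203    10,953.7215      76,676.0506
  7    27,937.50    16,039.5509   112,276.8566     898,214.8529
  Σ                 29,516.8812   156,343.3838   1,125,220.6790
P = 29,516.8812.
Convexity = Σ t(t+1)·PV / [P·(1+y)²] = 1,125,220.6790 / (29,516.8812 × 1.171806) = 32.53205.

32.53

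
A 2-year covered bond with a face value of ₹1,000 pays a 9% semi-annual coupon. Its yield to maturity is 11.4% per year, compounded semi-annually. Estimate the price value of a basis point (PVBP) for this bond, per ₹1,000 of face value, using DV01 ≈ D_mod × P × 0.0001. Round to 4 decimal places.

Periodic yield y = 0.057.
  t   CF        PV=CF/(1+0.057)^t    t·PV
  1        45.00        42.5733        42.5733
  2        45.00        40.2775        80.5550
  3        45.00        38.1055       114.3165
  4     1,045.00       837.1752     3,348.7007
  Σ                    958.1315     3,586.1455
P = 958.1315; D_Mac = 3.74285 half-year periods = 1.87143 yrs; D_mod = 1.77051 yrs.
DV01 ≈ 1.77051 × 958.1315 × 0.0001 = 0.169638.

₹0.1696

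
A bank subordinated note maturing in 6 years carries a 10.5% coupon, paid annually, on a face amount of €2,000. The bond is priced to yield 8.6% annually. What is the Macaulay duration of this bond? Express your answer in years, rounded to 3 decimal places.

4.798 years

Periodic yield y = 0.086. Discount each cash flow and weight by its year:
  t   CF        PV=CF/(1+0.086)^t    t·PV
  1       210.00       193.3702       193.3702
  2       210.00       178.0572       356.1145
  3       210.00       163.9569       491.8708
  4       210.00       150.9732       603.8930
  5       210.00       139.0177       695.0886
  6     2,210.00     1,347.1418     8,082.8510
  Σ                  2,172.5172    10,423.1881
Price P = Σ PV = 2,172.5172.
Macaulay duration = Σ(t·PV) / P = 10,423.1881 / 2,172.5172 = 4.79775 years.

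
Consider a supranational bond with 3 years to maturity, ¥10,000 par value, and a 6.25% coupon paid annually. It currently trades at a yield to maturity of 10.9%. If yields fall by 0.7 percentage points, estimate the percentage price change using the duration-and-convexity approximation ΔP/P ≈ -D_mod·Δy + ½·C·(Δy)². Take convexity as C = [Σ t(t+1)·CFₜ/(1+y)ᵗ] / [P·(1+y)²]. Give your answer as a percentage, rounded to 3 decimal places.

+1.799%

With y = 0.109:
  t   CF        PV=CF/(1+0.109)^t    t·PV        t(t+1)·PV
  1       625.00       563.5708       563.5708       1,127.1416
  2       625.00       508.1792     1,016.3585       3,049.0755
  3    10,625.00     7,789.9434    23,369.8301      93,479.3204
  Σ                  8,861.6934    24,949.7594      97,655.5374
P = 8,861.6934; D_Mac = 2.81546 yrs; D_mod = 2.53874 yrs; C = 8.96019.
Duration effect: -2.53874 × (-0.007) = +0.017771
Convexity effect: 0.5 × 8.96019 × (-0.007)² = +0.0002195
ΔP/P ≈ +0.017771 + 0.0002195 = +0.017991 = +1.7991%.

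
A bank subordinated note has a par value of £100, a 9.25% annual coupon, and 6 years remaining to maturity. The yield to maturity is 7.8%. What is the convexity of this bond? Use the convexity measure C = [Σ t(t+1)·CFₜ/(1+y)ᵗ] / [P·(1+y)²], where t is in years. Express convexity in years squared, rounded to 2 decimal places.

27.45

With y = 0.078:
  t   CF        PV=CF/(1+0.078)^t    t·PV        t(t+1)·PV
  1         9.25         8.5807         8.5807          17.1614
  2         9.25         7.9598        15.9197          47.7590
  3         9.25         7.3839        22.1517          88.6067
  4         9.25         6.8496        27.3985         136.9925
  5         9.25         6.3540        31.7701         190.6203
  6       109.25        69.6160       417.6958       2,923.8708
  Σ                    106.7440       523.5164       3,405.0107
P = 106.7440.
Convexity = Σ t(t+1)·PV / [P·(1+y)²] = 3,405.0107 / (106.7440 × 1.162084) = 27.44968.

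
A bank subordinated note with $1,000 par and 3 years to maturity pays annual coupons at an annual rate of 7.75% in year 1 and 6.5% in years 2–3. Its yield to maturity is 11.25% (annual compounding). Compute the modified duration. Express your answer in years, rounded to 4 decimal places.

2.5041 years

Periodic yield y = 0.1125. First find Macaulay duration:
  t   CF        PV=CF/(1+0.1125)^t    t·PV
  1        77.50        69.6629        69.6629
  2        65.00        52.5186       105.0372
  3     1,065.00       773.4808     2,320.4425
  Σ                    895.6624     2,495.1426
P = 895.6624; Macaulay duration = 2,495.1426 / 895.6624 = 2.78581 years.
Modified duration = D_Mac / (1 + y) = 2.78581 / 1.1125 = 2.50410 years.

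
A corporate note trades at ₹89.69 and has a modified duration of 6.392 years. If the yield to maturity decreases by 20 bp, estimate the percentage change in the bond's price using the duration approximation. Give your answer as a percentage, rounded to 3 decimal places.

Duration approximation: ΔP/P ≈ -D_mod · Δy = -6.392 × (-0.002) = +0.012784.
As a percentage: +1.2784%.

+1.278%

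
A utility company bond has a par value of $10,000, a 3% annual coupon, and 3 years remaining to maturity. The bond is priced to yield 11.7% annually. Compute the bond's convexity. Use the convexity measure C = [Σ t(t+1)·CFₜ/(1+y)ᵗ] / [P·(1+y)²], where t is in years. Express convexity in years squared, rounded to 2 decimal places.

With y = 0.117:
  t   CF        PV=CF/(1+0.117)^t    t·PV        t(t+1)·PV
  1       300.00       268.5765       268.5765         537.1531
  2       300.00       240.4445       480.8891       1,442.6672
  3    10,300.00     7,390.5661    22,171.6983      88,686.7931
  Σ                  7,899.5872    22,921.1639      90,666.6134
P = 7,899.5872.
Convexity = Σ t(t+1)·PV / [P·(1+y)²] = 90,666.6134 / (7,899.5872 × 1.247689) = 9.19892.

9.20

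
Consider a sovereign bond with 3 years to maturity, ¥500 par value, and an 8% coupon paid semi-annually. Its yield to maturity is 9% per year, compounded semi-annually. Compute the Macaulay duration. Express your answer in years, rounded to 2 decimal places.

Periodic yield y = 0.045. Discount each cash flow and weight by its period:
  t   CF        PV=CF/(1+0.045)^t    t·PV
  1        20.00        19.1388        19.1388
  2        20.00        18.3146        36.6292
  3        20.00        17.5259        52.5778
  4        20.00        16.7712        67.0849
  5        20.00        16.0490        80.2451
  6       520.00       399.3058     2,395.8347
  Σ                    487.1053     2,651.5105
Price P = Σ PV = 487.1053.
Macaulay duration = Σ(t·PV) / P = 2,651.5105 / 487.1053 = 5.44340 half-year periods.
In years: 5.44340 / 2 = 2.72170 years.

2.72 years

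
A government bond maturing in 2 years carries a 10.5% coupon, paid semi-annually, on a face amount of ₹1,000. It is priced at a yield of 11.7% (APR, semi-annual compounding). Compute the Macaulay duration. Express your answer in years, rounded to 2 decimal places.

Periodic yield y = 0.0585. Discount each cash flow and weight by its period:
  t   CF        PV=CF/(1+0.0585)^t    t·PV
  1        52.50        49.5985        49.5985
  2        52.50        46.8573        93.7147
  3        52.50        44.2677       132.8030
  4     1,052.50       838.4143     3,353.6570
  Σ                    979.1378     3,629.7732
Price P = Σ PV = 979.1378.
Macaulay duration = Σ(t·PV) / P = 3,629.7732 / 979.1378 = 3.70711 half-year periods.
In years: 3.70711 / 2 = 1.85356 years.

1.85 years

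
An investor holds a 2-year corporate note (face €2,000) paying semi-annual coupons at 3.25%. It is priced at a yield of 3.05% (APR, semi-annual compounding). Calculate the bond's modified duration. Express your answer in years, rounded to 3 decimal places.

Periodic yield y = 0.01525. First find Macaulay duration:
  t   CF        PV=CF/(1+0.01525)^t    t·PV
  1        32.50        32.0118        32.0118
  2        32.50        31.5310        63.0619
  3        32.50        31.0573        93.1720
  4     2,032.50     1,913.1039     7,652.4157
  Σ                  2,007.7041     7,840.6615
P = 2,007.7041; Macaulay duration = 7,840.6615 / 2,007.7041 = 3.90529 half-year periods = 1.95264 years.
Modified duration = D_Mac / (1 + y) = 1.95264 / 1.01525 = 1.92331 years.

1.923 years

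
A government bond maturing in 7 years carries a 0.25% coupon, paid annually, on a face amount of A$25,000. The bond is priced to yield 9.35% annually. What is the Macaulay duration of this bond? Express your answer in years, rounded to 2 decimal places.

6.92 years

Periodic yield y = 0.0935. Discount each cash flow and weight by its year:
  t   CF        PV=CF/(1+0.0935)^t    t·PV
  1        62.50        57.1559        57.1559
  2        62.50        52.2688       104.5376
  3        62.50        47.7995       143.3986
  4        62.50        43.7124       174.8497
  5        62.50        39.9748       199.8739
  6        62.50        36.5567       219.3404
  7    25,062.50    13,405.8044    93,840.6308
  Σ                 13,683.2726    94,739.7868
Price P = Σ PV = 13,683.2726.
Macaulay duration = Σ(t·PV) / P = 94,739.7868 / 13,683.2726 = 6.92377 years.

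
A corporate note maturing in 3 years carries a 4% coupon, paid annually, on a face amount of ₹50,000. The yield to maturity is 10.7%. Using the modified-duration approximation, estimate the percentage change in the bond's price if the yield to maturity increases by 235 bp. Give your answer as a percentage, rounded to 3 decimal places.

Periodic yield y = 0.107. Modified duration first:
  t   CF        PV=CF/(1+0.107)^t    t·PV
  1     2,000.00     1,806.6847     1,806.6847
  2     2,000.00     1,632.0549     3,264.1097
  3    52,000.00    38,331.9119   114,995.7356
  Σ                 41,770.6515   120,066.5301
P = 41,770.6515; D_Mac = 2.87442 yrs; D_mod = 2.87442/(1+0.107) = 2.59659 yrs.
ΔP/P ≈ -D_mod · Δy = -2.59659 × (+0.0235) = -0.061020 = -6.1020%.

-6.102%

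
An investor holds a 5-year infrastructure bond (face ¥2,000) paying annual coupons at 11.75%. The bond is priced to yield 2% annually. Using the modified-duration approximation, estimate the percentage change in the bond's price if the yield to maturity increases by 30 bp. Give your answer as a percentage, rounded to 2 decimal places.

Periodic yield y = 0.02. Modified duration first:
  t   CF        PV=CF/(1+0.02)^t    t·PV
  1       235.00       230.3922       230.3922
  2       235.00       225.8747       451.7493
  3       235.00       221.4457       664.3372
  4       235.00       217.1037       868.4147
  5     2,235.00     2,024.3084    10,121.5418
  Σ                  2,919.1246    12,336.4352
P = 2,919.1246; D_Mac = 4.22607 yrs; D_mod = 4.22607/(1+0.02) = 4.14321 yrs.
ΔP/P ≈ -D_mod · Δy = -4.14321 × (+0.003) = -0.012430 = -1.2430%.

-1.24%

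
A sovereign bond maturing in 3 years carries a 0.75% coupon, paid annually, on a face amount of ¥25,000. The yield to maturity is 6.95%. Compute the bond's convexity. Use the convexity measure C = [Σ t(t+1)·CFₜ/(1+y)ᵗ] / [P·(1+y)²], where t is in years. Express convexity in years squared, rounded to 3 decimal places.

With y = 0.0695:
  t   CF        PV=CF/(1+0.0695)^t    t·PV        t(t+1)·PV
  1       187.50       175.3156       175.3156         350.6311
  2       187.50       163.9229       327.8458         983.5375
  3    25,187.50    20,589.3529    61,768.0586     247,072.2344
  Σ                 20,928.5914    62,271.2200     248,406.4031
P = 20,928.5914.
Convexity = Σ t(t+1)·PV / [P·(1+y)²] = 248,406.4031 / (20,928.5914 × 1.143830) = 10.37675.

10.377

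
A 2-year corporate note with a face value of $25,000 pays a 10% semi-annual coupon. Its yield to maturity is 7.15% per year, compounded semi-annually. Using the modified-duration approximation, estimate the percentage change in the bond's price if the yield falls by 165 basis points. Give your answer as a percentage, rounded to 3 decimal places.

+2.972%

Periodic yield y = 0.03575. Modified duration first:
  t   CF        PV=CF/(1+0.03575)^t    t·PV
  1     1,250.00     1,206.8549     1,206.8549
  2     1,250.00     1,165.1991     2,330.3981
  3     1,250.00     1,124.9810     3,374.9430
  4    26,250.00    22,809.1730    91,236.6921
  Σ                 26,306.2080    98,148.8882
P = 26,306.2080; D_Mac = 3.73102 half-year periods = 1.86551 yrs; D_mod = 1.86551/(1+0.03575) = 1.80112 yrs.
ΔP/P ≈ -D_mod · Δy = -1.80112 × (-0.0165) = +0.029718 = +2.9718%.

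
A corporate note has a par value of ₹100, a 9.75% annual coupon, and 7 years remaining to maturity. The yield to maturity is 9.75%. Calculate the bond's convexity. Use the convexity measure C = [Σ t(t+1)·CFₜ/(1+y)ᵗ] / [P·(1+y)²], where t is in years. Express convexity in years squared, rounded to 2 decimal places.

32.48

With y = 0.0975:
  t   CF        PV=CF/(1+0.0975)^t    t·PV        t(t+1)·PV
  1         9.75         8.8838         8.8838          17.7677
  2         9.75         8.0946        16.1892          48.5676
  3         9.75         7.3755        22.1265          88.5059
  4         9.75         6.7203        26.8811         134.4053
  5         9.75         6.1232        30.6162         183.6975
  6         9.75         5.5793        33.4756         234.3294
  7       109.75        57.2233       400.5630       3,204.5043
  Σ                    100.0000       538.7355       3,911.7776
P = 100.0000.
Convexity = Σ t(t+1)·PV / [P·(1+y)²] = 3,911.7776 / (100.0000 × 1.204506) = 32.47619.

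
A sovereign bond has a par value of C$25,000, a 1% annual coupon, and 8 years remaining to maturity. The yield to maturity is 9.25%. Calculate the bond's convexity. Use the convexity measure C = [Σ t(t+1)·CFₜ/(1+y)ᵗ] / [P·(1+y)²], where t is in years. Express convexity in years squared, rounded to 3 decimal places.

With y = 0.0925:
  t   CF        PV=CF/(1+0.0925)^t    t·PV        t(t+1)·PV
  1       250.00       228.8330       228.8330         457.6659
  2       250.00       209.4581       418.9162       1,256.7485
  3       250.00       191.7236       575.1709       2,300.6837
  4       250.00       175.4907       701.9630       3,509.8150
  5       250.00       160.6323       803.1613       4,818.9679
  6       250.00       147.0318       882.1909       6,175.3365
  7       250.00       134.5829       942.0803       7,536.6425
  8    25,250.00    12,441.9891    99,535.9130     895,823.2168
  Σ                 13,689.7415   104,088.2286     921,879.0768
P = 13,689.7415.
Convexity = Σ t(t+1)·PV / [P·(1+y)²] = 921,879.0768 / (13,689.7415 × 1.193556) = 56.42036.

56.420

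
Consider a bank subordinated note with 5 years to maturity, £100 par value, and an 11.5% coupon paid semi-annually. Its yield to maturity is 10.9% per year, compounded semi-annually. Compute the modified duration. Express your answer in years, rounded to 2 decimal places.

Periodic yield y = 0.0545. First find Macaulay duration:
  t   CF        PV=CF/(1+0.0545)^t    t·PV
  1         5.75         5.4528         5.4528
  2         5.75         5.1710        10.3420
  3         5.75         4.9037        14.7112
  4         5.75         4.6503        18.6012
  5         5.75         4.4100        22.0498
  6         5.75         4.1820        25.0922
  7         5.75         3.9659        27.7613
  8         5.75         3.7609        30.0874
  9         5.75         3.5666        32.0990
  10      105.75        62.2035       622.0346
  Σ                    102.2667       808.2316
P = 102.2667; Macaulay duration = 808.2316 / 102.2667 = 7.90317 half-year periods = 3.95159 years.
Modified duration = D_Mac / (1 + y) = 3.95159 / 1.0545 = 3.74736 years.

3.75 years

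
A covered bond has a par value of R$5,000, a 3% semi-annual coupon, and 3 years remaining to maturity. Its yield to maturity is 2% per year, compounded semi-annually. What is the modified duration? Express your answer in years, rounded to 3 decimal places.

Periodic yield y = 0.01. First find Macaulay duration:
  t   CF        PV=CF/(1+0.01)^t    t·PV
  1        75.00        74.2574        74.2574
  2        75.00        73.5222       147.0444
  3        75.00        72.7943       218.3828
  4        75.00        72.0735       288.2941
  5        75.00        71.3599       356.7996
  6     5,075.00     4,780.8796    28,685.2774
  Σ                  5,144.8869    29,770.0558
P = 5,144.8869; Macaulay duration = 29,770.0558 / 5,144.8869 = 5.78634 half-year periods = 2.89317 years.
Modified duration = D_Mac / (1 + y) = 2.89317 / 1.01 = 2.86452 years.

2.865 years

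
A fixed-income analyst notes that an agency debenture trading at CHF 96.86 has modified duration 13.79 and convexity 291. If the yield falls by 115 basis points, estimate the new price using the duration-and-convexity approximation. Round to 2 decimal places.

CHF 114.08

Duration effect: -D_mod·Δy = -13.79 × (-0.0115) = +0.158585
Convexity effect: ½·C·(Δy)² = 0.5 × 291 × (-0.0115)² = +0.019242375
ΔP/P ≈ +0.158585 + 0.019242375 = +0.177827375
New price ≈ 96.86 × (1 + 0.177827375) = 114.0843595425.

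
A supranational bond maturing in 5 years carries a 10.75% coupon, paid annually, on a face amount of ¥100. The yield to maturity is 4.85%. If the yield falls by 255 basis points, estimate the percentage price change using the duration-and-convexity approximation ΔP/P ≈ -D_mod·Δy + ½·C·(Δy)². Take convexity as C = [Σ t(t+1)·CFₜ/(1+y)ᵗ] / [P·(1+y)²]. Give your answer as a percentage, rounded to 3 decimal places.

With y = 0.0485:
  t   CF        PV=CF/(1+0.0485)^t    t·PV        t(t+1)·PV
  1        10.75        10.2527        10.2527          20.5055
  2        10.75         9.7785        19.5570          58.6709
  3        10.75         9.3262        27.9785         111.9140
  4        10.75         8.8948        35.5791         177.8954
  5       110.75        87.3980       436.9901       2,621.9404
  Σ                    125.6502       530.3574       2,990.9262
P = 125.6502; D_Mac = 4.22090 yrs; D_mod = 4.02566 yrs; C = 21.65238.
Duration effect: -4.02566 × (-0.0255) = +0.102654
Convexity effect: 0.5 × 21.65238 × (-0.0255)² = +0.0070397
ΔP/P ≈ +0.102654 + 0.0070397 = +0.109694 = +10.9694%.

+10.969%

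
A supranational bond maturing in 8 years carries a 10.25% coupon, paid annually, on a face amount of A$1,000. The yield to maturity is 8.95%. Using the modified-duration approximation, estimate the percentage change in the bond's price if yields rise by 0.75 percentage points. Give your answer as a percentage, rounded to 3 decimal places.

Periodic yield y = 0.0895. Modified duration first:
  t   CF        PV=CF/(1+0.0895)^t    t·PV
  1       102.50        94.0799        94.0799
  2       102.50        86.3514       172.7028
  3       102.50        79.2578       237.7735
  4       102.50        72.7470       290.9879
  5       102.50        66.7710       333.8549
  6       102.50        61.2859       367.7153
  7       102.50        56.2514       393.7597
  8     1,102.50       555.3423     4,442.7381
  Σ                  1,072.0866     6,333.6120
P = 1,072.0866; D_Mac = 5.90774 yrs; D_mod = 5.90774/(1+0.0895) = 5.42244 yrs.
ΔP/P ≈ -D_mod · Δy = -5.42244 × (+0.0075) = -0.040668 = -4.0668%.

-4.067%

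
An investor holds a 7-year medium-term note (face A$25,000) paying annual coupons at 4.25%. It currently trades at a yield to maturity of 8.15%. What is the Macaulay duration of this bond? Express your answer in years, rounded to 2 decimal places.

Periodic yield y = 0.0815. Discount each cash flow and weight by its year:
  t   CF        PV=CF/(1+0.0815)^t    t·PV
  1     1,062.50       982.4318       982.4318
  2     1,062.50       908.3974     1,816.7948
  3     1,062.50       839.9421     2,519.8264
  4     1,062.50       776.6455     3,106.5821
  5     1,062.50       718.1188     3,590.5942
  6     1,062.50       664.0026     3,984.0157
  7    26,062.50    15,060.1884   105,421.3191
  Σ                 19,949.7268   121,421.5641
Price P = Σ PV = 19,949.7268.
Macaulay duration = Σ(t·PV) / P = 121,421.5641 / 19,949.7268 = 6.08638 years.

6.09 years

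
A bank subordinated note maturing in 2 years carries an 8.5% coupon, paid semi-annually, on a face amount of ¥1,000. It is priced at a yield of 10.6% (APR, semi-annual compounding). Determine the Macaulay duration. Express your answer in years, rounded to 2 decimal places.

1.88 years

Periodic yield y = 0.053. Discount each cash flow and weight by its period:
  t   CF        PV=CF/(1+0.053)^t    t·PV
  1        42.50        40.3609        40.3609
  2        42.50        38.3294        76.6588
  3        42.50        36.4002       109.2006
  4     1,042.50       847.9350     3,391.7401
  Σ                    963.0255     3,617.9604
Price P = Σ PV = 963.0255.
Macaulay duration = Σ(t·PV) / P = 3,617.9604 / 963.0255 = 3.75687 half-year periods.
In years: 3.75687 / 2 = 1.87843 years.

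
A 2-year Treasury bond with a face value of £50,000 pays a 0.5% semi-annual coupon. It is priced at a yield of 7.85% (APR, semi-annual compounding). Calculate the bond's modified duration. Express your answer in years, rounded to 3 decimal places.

Periodic yield y = 0.03925. First find Macaulay duration:
  t   CF        PV=CF/(1+0.03925)^t    t·PV
  1       125.00       120.2790       120.2790
  2       125.00       115.7364       231.4728
  3       125.00       111.3653       334.0959
  4    50,125.00    42,970.8805   171,883.5221
  Σ                 43,318.2613   172,569.3698
P = 43,318.2613; Macaulay duration = 172,569.3698 / 43,318.2613 = 3.98376 half-year periods = 1.99188 years.
Modified duration = D_Mac / (1 + y) = 1.99188 / 1.03925 = 1.91665 years.

1.917 years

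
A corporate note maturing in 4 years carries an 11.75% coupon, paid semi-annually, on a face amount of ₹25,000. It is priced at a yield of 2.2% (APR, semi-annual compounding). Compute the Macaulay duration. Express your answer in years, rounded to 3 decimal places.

3.416 years

Periodic yield y = 0.011. Discount each cash flow and weight by its period:
  t   CF        PV=CF/(1+0.011)^t    t·PV
  1     1,468.75     1,452.7695     1,452.7695
  2     1,468.75     1,436.9629     2,873.9259
  3     1,468.75     1,421.3283     4,263.9850
  4     1,468.75     1,405.8638     5,623.4553
  5     1,468.75     1,390.5676     6,952.8379
  6     1,468.75     1,375.4378     8,252.6266
  7     1,468.75     1,360.4726     9,523.3080
  8    26,468.75    24,250.6949   194,005.5590
  Σ                 34,094.0974   232,948.4673
Price P = Σ PV = 34,094.0974.
Macaulay duration = Σ(t·PV) / P = 232,948.4673 / 34,094.0974 = 6.83252 half-year periods.
In years: 6.83252 / 2 = 3.41626 years.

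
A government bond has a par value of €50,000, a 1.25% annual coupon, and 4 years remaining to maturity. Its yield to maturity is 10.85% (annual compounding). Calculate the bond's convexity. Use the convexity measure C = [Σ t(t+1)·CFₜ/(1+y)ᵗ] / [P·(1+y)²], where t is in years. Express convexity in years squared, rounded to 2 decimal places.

With y = 0.1085:
  t   CF        PV=CF/(1+0.1085)^t    t·PV        t(t+1)·PV
  1       625.00       563.8250       563.8250       1,127.6500
  2       625.00       508.6378     1,017.2756       3,051.8267
  3       625.00       458.8523     1,376.5569       5,506.2278
  4    50,625.00    33,529.1270   134,116.5082     670,582.5409
  Σ                 35,060.4421   137,074.1657     680,268.2454
P = 35,060.4421.
Convexity = Σ t(t+1)·PV / [P·(1+y)²] = 680,268.2454 / (35,060.4421 × 1.228772) = 15.79034.

15.79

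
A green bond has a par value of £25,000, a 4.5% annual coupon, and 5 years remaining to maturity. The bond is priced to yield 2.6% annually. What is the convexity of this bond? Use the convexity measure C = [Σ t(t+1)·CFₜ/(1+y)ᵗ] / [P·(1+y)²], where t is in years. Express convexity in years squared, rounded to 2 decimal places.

With y = 0.026:
  t   CF        PV=CF/(1+0.026)^t    t·PV        t(t+1)·PV
  1     1,125.00     1,096.4912     1,096.4912       2,192.9825
  2     1,125.00     1,068.7049     2,137.4098       6,412.2294
  3     1,125.00     1,041.6227     3,124.8681      12,499.4725
  4     1,125.00     1,015.2268     4,060.9073      20,304.5363
  5    26,125.00    22,978.3847   114,891.9233     689,351.5397
  Σ                 27,200.4303   125,311.5997     730,760.7604
P = 27,200.4303.
Convexity = Σ t(t+1)·PV / [P·(1+y)²] = 730,760.7604 / (27,200.4303 × 1.052676) = 25.52141.

25.52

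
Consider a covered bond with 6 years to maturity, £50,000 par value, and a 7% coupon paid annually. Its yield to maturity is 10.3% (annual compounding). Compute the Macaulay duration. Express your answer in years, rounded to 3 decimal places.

5.019 years

Periodic yield y = 0.103. Discount each cash flow and weight by its year:
  t   CF        PV=CF/(1+0.103)^t    t·PV
  1     3,500.00     3,173.1641     3,173.1641
  2     3,500.00     2,876.8487     5,753.6974
  3     3,500.00     2,608.2037     7,824.6111
  4     3,500.00     2,364.6452     9,458.5810
  5     3,500.00     2,143.8307    10,719.1534
  6    53,500.00    29,709.8670   178,259.2019
  Σ                 42,876.5594   215,188.4088
Price P = Σ PV = 42,876.5594.
Macaulay duration = Σ(t·PV) / P = 215,188.4088 / 42,876.5594 = 5.01879 years.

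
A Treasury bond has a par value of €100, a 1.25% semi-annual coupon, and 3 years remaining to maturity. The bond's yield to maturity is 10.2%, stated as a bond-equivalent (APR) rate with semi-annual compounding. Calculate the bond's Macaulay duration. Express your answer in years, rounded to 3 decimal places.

Periodic yield y = 0.051. Discount each cash flow and weight by its period:
  t   CF        PV=CF/(1+0.051)^t    t·PV
  1        0.625         0.5947         0.5947
  2        0.625         0.5658         1.1316
  3        0.625         0.5384         1.6151
  4        0.625         0.5122         2.0489
  5        0.625         0.4874         2.4369
  6      100.625        74.6603       447.9617
  Σ                     77.3587       455.7889
Price P = Σ PV = 77.3587.
Macaulay duration = Σ(t·PV) / P = 455.7889 / 77.3587 = 5.89189 half-year periods.
In years: 5.89189 / 2 = 2.94594 years.

2.946 years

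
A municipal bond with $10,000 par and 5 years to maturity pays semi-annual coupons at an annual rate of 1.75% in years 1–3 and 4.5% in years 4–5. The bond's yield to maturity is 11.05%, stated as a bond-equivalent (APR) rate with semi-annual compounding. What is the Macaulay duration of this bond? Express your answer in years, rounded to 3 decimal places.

4.722 years

Periodic yield y = 0.05525. Discount each cash flow and weight by its period:
  t   CF        PV=CF/(1+0.05525)^t    t·PV
  1        87.50        82.9187        82.9187
  2        87.50        78.5773       157.1547
  3        87.50        74.4632       223.3897
  4        87.50        70.5646       282.2582
  5        87.50        66.8700       334.3499
  6        87.50        63.3689       380.2132
  7       225.00       154.4170     1,080.9187
  8       225.00       146.3321     1,170.6569
  9       225.00       138.6706     1,248.0350
  10   10,225.00     5,971.8612    59,718.6124
  Σ                  6,848.0436    64,678.5076
Price P = Σ PV = 6,848.0436.
Macaulay duration = Σ(t·PV) / P = 64,678.5076 / 6,848.0436 = 9.44482 half-year periods.
In years: 9.44482 / 2 = 4.72241 years.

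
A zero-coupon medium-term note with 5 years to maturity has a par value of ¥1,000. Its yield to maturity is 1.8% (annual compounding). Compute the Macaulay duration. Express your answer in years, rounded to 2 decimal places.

A zero-coupon bond has a single cash flow at maturity, so its Macaulay duration equals its maturity: 5 years.

5.00 years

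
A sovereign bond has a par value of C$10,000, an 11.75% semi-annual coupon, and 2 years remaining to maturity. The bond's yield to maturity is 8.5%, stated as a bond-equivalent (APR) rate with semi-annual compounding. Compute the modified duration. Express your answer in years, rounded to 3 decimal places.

Periodic yield y = 0.0425. First find Macaulay duration:
  t   CF        PV=CF/(1+0.0425)^t    t·PV
  1       587.50       563.5492       563.5492
  2       587.50       540.5747     1,081.1495
  3       587.50       518.5369     1,555.6107
  4    10,587.50     8,963.7383    35,854.9532
  Σ                 10,586.3991    39,055.2626
P = 10,586.3991; Macaulay duration = 39,055.2626 / 10,586.3991 = 3.68919 half-year periods = 1.84460 years.
Modified duration = D_Mac / (1 + y) = 1.84460 / 1.0425 = 1.76940 years.

1.769 years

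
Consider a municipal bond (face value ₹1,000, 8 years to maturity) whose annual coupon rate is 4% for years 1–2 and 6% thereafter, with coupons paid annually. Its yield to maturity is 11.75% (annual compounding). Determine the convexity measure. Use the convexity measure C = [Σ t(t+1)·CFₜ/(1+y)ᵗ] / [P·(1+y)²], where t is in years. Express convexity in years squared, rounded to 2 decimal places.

With y = 0.1175:
  t   CF        PV=CF/(1+0.1175)^t    t·PV        t(t+1)·PV
  1        40.00        35.7942        35.7942          71.5884
  2        40.00        32.0306        64.0612         192.1835
  3        60.00        42.9941       128.9822         515.9290
  4        60.00        38.4734       153.8938         769.4690
  5        60.00        34.4281       172.1407       1,032.8443
  6        60.00        30.8082       184.8491       1,293.9436
  7        60.00        27.5688       192.9819       1,543.8552
  8     1,060.00       435.8385     3,486.7082      31,380.3734
  Σ                    677.9360     4,419.4112      36,800.1863
P = 677.9360.
Convexity = Σ t(t+1)·PV / [P·(1+y)²] = 36,800.1863 / (677.9360 × 1.248806) = 43.46766.

43.47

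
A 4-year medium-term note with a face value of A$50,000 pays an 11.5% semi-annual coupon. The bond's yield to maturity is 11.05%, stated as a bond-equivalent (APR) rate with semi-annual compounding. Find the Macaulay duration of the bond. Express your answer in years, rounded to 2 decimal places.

3.32 years

Periodic yield y = 0.05525. Discount each cash flow and weight by its period:
  t   CF        PV=CF/(1+0.05525)^t    t·PV
  1     2,875.00     2,724.4729     2,724.4729
  2     2,875.00     2,581.8269     5,163.6539
  3     2,875.00     2,446.6495     7,339.9486
  4     2,875.00     2,318.5497     9,274.1987
  5     2,875.00     2,197.1568    10,985.7838
  6     2,875.00     2,082.1197    12,492.7179
  7     2,875.00     1,973.1056    13,811.7390
  8    52,875.00    34,388.0456   275,104.3647
  Σ                 50,711.9266   336,896.8796
Price P = Σ PV = 50,711.9266.
Macaulay duration = Σ(t·PV) / P = 336,896.8796 / 50,711.9266 = 6.64335 half-year periods.
In years: 6.64335 / 2 = 3.32167 years.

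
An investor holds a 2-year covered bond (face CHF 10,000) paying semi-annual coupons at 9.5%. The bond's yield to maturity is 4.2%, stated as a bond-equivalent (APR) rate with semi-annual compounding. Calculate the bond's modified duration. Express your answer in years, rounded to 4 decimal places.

1.8364 years

Periodic yield y = 0.021. First find Macaulay duration:
  t   CF        PV=CF/(1+0.021)^t    t·PV
  1       475.00       465.2302       465.2302
  2       475.00       455.6613       911.3226
  3       475.00       446.2892     1,338.8676
  4    10,475.00     9,639.4235    38,557.6942
  Σ                 11,006.6042    41,273.1145
P = 11,006.6042; Macaulay duration = 41,273.1145 / 11,006.6042 = 3.74985 half-year periods = 1.87492 years.
Modified duration = D_Mac / (1 + y) = 1.87492 / 1.021 = 1.83636 years.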